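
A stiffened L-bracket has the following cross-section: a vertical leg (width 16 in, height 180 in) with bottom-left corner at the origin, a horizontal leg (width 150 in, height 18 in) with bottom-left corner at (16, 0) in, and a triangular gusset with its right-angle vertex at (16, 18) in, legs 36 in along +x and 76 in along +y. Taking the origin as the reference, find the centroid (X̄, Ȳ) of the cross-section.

vertical leg: A = 16 × 180 = 2880.00, centroid at (8.00, 90.00).
horizontal leg: A = 150 × 18 = 2700.00, centroid at (91.00, 9.00).
gusset: A = ½·36·76 = 1368.00, centroid at (28.00, 43.33).
ΣA = 6948.00 in², ΣAX̄ = 307044.00 in³, ΣAȲ = 342780.00 in³.
X̄ = 307044.00/6948.00 = 44.19 in; Ȳ = 342780.00/6948.00 = 49.34 in.

X̄ = 44.19 in, Ȳ = 49.34 in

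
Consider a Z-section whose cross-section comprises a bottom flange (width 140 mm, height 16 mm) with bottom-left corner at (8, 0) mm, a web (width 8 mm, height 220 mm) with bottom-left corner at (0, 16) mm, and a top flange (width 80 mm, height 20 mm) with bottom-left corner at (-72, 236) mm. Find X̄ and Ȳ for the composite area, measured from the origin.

X̄ = 23.31 mm, Ȳ = 113.09 mm

bottom flange: A = 140 × 16 = 2240.00, centroid at (78.00, 8.00).
web: A = 8 × 220 = 1760.00, centroid at (4.00, 126.00).
top flange: A = 80 × 20 = 1600.00, centroid at (-32.00, 246.00).
ΣA = 5600.00 mm², ΣAX̄ = 130560.00 mm³, ΣAȲ = 633280.00 mm³.
X̄ = 130560.00/5600.00 = 23.31 mm; Ȳ = 633280.00/5600.00 = 113.09 mm.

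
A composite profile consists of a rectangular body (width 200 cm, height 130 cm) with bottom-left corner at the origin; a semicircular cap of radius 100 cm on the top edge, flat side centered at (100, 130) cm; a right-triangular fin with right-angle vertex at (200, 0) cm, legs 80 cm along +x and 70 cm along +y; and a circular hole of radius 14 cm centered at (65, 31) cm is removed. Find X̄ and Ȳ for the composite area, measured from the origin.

X̄ = 108.57 cm, Ȳ = 101.27 cm

rectangular body: A = 200 × 130 = 26000.00, centroid at (100.00, 65.00).
semicircular top: A = ½π·100² = 15707.96, centroid at (100.00, 172.44).
triangular fin: A = ½·80·70 = 2800.00, centroid at (226.67, 23.33).
hole: A = −π·14² = -615.75, centroid at (65.00, 31.00).
ΣA = 43892.21 cm²
ΣAX̄ = (26000.00)(100.00) + (15707.96)(100.00) + (2800.00)(226.67) + (-615.75)(65.00) = 4765439.10 cm³
ΣAȲ = (26000.00)(65.00) + (15707.96)(172.44) + (2800.00)(23.33) + (-615.75)(31.00) = 4444946.91 cm³
X̄ = 4765439.10 / 43892.21 = 108.57 cm
Ȳ = 4444946.91 / 43892.21 = 101.27 cm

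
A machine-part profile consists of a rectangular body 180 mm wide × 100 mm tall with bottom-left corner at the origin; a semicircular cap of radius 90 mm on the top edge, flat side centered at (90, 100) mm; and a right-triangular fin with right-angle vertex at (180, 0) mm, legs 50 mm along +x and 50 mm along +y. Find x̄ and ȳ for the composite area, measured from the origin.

x̄ = 94.17 mm, ȳ = 83.79 mm

Part | A | x̄ᵢ | ȳᵢ | A·x̄ᵢ | A·ȳᵢ
rectangular body | 18000.00 | 90.00 | 50.00 | 1620000.00 | 900000.00
semicircular top | 12723.45 | 90.00 | 138.20 | 1145110.52 | 1758345.02
triangular fin | 1250.00 | 196.67 | 16.67 | 245833.33 | 20833.33
Σ | 31973.45 |  |  | 3010943.86 | 2679178.36
x̄ = 3010943.86 / 31973.45 = 94.17 mm
ȳ = 2679178.36 / 31973.45 = 83.79 mm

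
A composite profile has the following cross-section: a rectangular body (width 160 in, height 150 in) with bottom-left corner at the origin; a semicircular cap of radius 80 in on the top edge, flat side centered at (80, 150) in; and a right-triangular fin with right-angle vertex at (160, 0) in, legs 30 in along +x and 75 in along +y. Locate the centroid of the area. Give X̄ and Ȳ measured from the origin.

Part | A | x̄ᵢ | ȳᵢ | A·x̄ᵢ | A·ȳᵢ
rectangular body | 24000.00 | 80.00 | 75.00 | 1920000.00 | 1800000.00
semicircular top | 10053.10 | 80.00 | 183.95 | 804247.72 | 1849297.81
triangular fin | 1125.00 | 170.00 | 25.00 | 191250.00 | 28125.00
Σ | 35178.10 |  |  | 2915497.72 | 3677422.81
X̄ = 2915497.72 / 35178.10 = 82.88 in
Ȳ = 3677422.81 / 35178.10 = 104.54 in

X̄ = 82.88 in, Ȳ = 104.54 in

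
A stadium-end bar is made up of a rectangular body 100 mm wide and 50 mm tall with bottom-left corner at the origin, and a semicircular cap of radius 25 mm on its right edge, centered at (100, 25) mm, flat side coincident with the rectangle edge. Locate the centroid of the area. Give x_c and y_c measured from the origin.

rectangular body: A = 100 × 50 = 5000.00, centroid at (50.00, 25.00).
semicircular end: A = ½π·25² = 981.75, centroid at (110.61, 25.00).
ΣA = 5981.75 mm²
ΣAx_c = (5000.00)(50.00) + (981.75)(110.61) = 358591.44 mm³
ΣAy_c = (5000.00)(25.00) + (981.75)(25.00) = 149543.69 mm³
x_c = 358591.44 / 5981.75 = 59.95 mm
y_c = 149543.69 / 5981.75 = 25.00 mm

x_c = 59.95 mm, y_c = 25.00 mm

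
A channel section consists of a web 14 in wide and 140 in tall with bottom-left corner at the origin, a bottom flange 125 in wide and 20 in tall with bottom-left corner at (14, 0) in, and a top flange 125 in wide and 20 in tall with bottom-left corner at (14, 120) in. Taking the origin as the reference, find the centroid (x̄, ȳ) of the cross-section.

Part | A | x̄ᵢ | ȳᵢ | A·x̄ᵢ | A·ȳᵢ
web | 1960.00 | 7.00 | 70.00 | 13720.00 | 137200.00
bottom flange | 2500.00 | 76.50 | 10.00 | 191250.00 | 25000.00
top flange | 2500.00 | 76.50 | 130.00 | 191250.00 | 325000.00
Σ | 6960.00 |  |  | 396220.00 | 487200.00
x̄ = 396220.00 / 6960.00 = 56.93 in
ȳ = 487200.00 / 6960.00 = 70.00 in

x̄ = 56.93 in, ȳ = 70.00 in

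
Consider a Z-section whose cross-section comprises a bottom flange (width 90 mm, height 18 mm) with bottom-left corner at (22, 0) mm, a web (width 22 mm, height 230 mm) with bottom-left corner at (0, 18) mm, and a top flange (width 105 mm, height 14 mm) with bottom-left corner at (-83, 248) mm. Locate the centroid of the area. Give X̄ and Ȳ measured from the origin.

Part | A | x̄ᵢ | ȳᵢ | A·x̄ᵢ | A·ȳᵢ
bottom flange | 1620.00 | 67.00 | 9.00 | 108540.00 | 14580.00
web | 5060.00 | 11.00 | 133.00 | 55660.00 | 672980.00
top flange | 1470.00 | -30.50 | 255.00 | -44835.00 | 374850.00
Σ | 8150.00 |  |  | 119365.00 | 1062410.00
X̄ = 119365.00 / 8150.00 = 14.65 mm
Ȳ = 1062410.00 / 8150.00 = 130.36 mm

X̄ = 14.65 mm, Ȳ = 130.36 mm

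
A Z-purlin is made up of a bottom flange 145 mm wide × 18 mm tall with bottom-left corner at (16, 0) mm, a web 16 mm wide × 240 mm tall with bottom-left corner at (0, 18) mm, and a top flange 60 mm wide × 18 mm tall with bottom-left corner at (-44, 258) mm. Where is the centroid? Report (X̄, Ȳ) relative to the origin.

X̄ = 32.75 mm, Ȳ = 111.79 mm

Part | A | x̄ᵢ | ȳᵢ | A·x̄ᵢ | A·ȳᵢ
bottom flange | 2610.00 | 88.50 | 9.00 | 230985.00 | 23490.00
web | 3840.00 | 8.00 | 138.00 | 30720.00 | 529920.00
top flange | 1080.00 | -14.00 | 267.00 | -15120.00 | 288360.00
Σ | 7530.00 |  |  | 246585.00 | 841770.00
X̄ = 246585.00 / 7530.00 = 32.75 mm
Ȳ = 841770.00 / 7530.00 = 111.79 mm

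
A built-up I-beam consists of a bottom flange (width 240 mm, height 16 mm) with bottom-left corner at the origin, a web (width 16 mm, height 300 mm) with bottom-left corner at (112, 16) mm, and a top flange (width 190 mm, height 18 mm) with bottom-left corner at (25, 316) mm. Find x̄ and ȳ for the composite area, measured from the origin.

x̄ = 120.00 mm, ȳ = 160.78 mm

Part | A | x̄ᵢ | ȳᵢ | A·x̄ᵢ | A·ȳᵢ
bottom flange | 3840.00 | 120.00 | 8.00 | 460800.00 | 30720.00
web | 4800.00 | 120.00 | 166.00 | 576000.00 | 796800.00
top flange | 3420.00 | 120.00 | 325.00 | 410400.00 | 1111500.00
Σ | 12060.00 |  |  | 1447200.00 | 1939020.00
x̄ = 1447200.00 / 12060.00 = 120.00 mm
ȳ = 1939020.00 / 12060.00 = 160.78 mm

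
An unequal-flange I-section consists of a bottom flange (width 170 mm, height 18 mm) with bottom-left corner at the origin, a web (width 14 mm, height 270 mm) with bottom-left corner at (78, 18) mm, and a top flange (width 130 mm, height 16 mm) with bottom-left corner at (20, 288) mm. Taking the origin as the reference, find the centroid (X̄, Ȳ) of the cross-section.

X̄ = 85.00 mm, Ȳ = 136.95 mm

bottom flange: A = 170 × 18 = 3060.00, centroid at (85.00, 9.00).
web: A = 14 × 270 = 3780.00, centroid at (85.00, 153.00).
top flange: A = 130 × 16 = 2080.00, centroid at (85.00, 296.00).
ΣA = 8920.00 mm²
ΣAX̄ = (3060.00)(85.00) + (3780.00)(85.00) + (2080.00)(85.00) = 758200.00 mm³
ΣAȲ = (3060.00)(9.00) + (3780.00)(153.00) + (2080.00)(296.00) = 1221560.00 mm³
X̄ = 758200.00 / 8920.00 = 85.00 mm
Ȳ = 1221560.00 / 8920.00 = 136.95 mm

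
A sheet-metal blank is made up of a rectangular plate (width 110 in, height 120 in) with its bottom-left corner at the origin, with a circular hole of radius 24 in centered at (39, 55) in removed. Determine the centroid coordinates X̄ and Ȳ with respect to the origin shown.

X̄ = 57.54 in, Ȳ = 60.79 in

plate: A = 110 × 120 = 13200.00, centroid at (55.00, 60.00).
hole: A = −π·24² = -1809.56, centroid at (39.00, 55.00).
ΣA = 11390.44 in²
ΣAX̄ = (13200.00)(55.00) + (-1809.56)(39.00) = 655427.26 in³
ΣAȲ = (13200.00)(60.00) + (-1809.56)(55.00) = 692474.34 in³
X̄ = 655427.26 / 11390.44 = 57.54 in
Ȳ = 692474.34 / 11390.44 = 60.79 in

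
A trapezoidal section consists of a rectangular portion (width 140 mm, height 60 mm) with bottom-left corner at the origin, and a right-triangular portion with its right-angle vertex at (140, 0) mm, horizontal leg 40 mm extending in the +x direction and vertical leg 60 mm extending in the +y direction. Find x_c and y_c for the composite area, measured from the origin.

x_c = 80.42 mm, y_c = 28.75 mm

rectangular portion: A = 140 × 60 = 8400.00, centroid at (70.00, 30.00).
triangular portion: A = ½·40·60 = 1200.00, centroid at (153.33, 20.00).
ΣA = 9600.00 mm², ΣAx_c = 772000.00 mm³, ΣAy_c = 276000.00 mm³.
x_c = 772000.00/9600.00 = 80.42 mm; y_c = 276000.00/9600.00 = 28.75 mm.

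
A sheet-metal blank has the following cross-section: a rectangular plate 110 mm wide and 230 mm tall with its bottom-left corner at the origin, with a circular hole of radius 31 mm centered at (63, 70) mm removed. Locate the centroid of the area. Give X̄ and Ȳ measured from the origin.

X̄ = 53.92 mm, Ȳ = 121.10 mm

plate: A = 110 × 230 = 25300.00, centroid at (55.00, 115.00).
hole: A = −π·31² = -3019.07, centroid at (63.00, 70.00).
ΣA = 22280.93 mm²
ΣAX̄ = (25300.00)(55.00) + (-3019.07)(63.00) = 1201298.56 mm³
ΣAȲ = (25300.00)(115.00) + (-3019.07)(70.00) = 2698165.06 mm³
X̄ = 1201298.56 / 22280.93 = 53.92 mm
Ȳ = 2698165.06 / 22280.93 = 121.10 mm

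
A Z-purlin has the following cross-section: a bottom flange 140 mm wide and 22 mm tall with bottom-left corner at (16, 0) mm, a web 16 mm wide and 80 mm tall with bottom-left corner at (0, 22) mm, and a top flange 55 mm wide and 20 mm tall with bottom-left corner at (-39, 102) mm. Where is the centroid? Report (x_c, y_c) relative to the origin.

Part | A | x̄ᵢ | ȳᵢ | A·x̄ᵢ | A·ȳᵢ
bottom flange | 3080.00 | 86.00 | 11.00 | 264880.00 | 33880.00
web | 1280.00 | 8.00 | 62.00 | 10240.00 | 79360.00
top flange | 1100.00 | -11.50 | 112.00 | -12650.00 | 123200.00
Σ | 5460.00 |  |  | 262470.00 | 236440.00
x_c = 262470.00 / 5460.00 = 48.07 mm
y_c = 236440.00 / 5460.00 = 43.30 mm

x_c = 48.07 mm, y_c = 43.30 mm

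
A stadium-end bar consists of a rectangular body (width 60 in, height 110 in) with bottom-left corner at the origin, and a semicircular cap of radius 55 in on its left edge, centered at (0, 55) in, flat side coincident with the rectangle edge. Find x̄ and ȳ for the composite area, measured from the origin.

x̄ = 7.67 in, ȳ = 55.00 in

Part | A | x̄ᵢ | ȳᵢ | A·x̄ᵢ | A·ȳᵢ
rectangular body | 6600.00 | 30.00 | 55.00 | 198000.00 | 363000.00
semicircular end | 4751.66 | -23.34 | 55.00 | -110916.67 | 261341.24
Σ | 11351.66 |  |  | 87083.33 | 624341.24
x̄ = 87083.33 / 11351.66 = 7.67 in
ȳ = 624341.24 / 11351.66 = 55.00 in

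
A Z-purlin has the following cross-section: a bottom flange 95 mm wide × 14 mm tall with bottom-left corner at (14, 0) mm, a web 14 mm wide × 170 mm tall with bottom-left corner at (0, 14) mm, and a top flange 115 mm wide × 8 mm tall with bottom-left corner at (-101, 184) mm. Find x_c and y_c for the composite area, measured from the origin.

x_c = 12.62 mm, y_c = 90.26 mm

bottom flange: A = 95 × 14 = 1330.00, centroid at (61.50, 7.00).
web: A = 14 × 170 = 2380.00, centroid at (7.00, 99.00).
top flange: A = 115 × 8 = 920.00, centroid at (-43.50, 188.00).
ΣA = 4630.00 mm², ΣAx_c = 58435.00 mm³, ΣAy_c = 417890.00 mm³.
x_c = 58435.00/4630.00 = 12.62 mm; y_c = 417890.00/4630.00 = 90.26 mm.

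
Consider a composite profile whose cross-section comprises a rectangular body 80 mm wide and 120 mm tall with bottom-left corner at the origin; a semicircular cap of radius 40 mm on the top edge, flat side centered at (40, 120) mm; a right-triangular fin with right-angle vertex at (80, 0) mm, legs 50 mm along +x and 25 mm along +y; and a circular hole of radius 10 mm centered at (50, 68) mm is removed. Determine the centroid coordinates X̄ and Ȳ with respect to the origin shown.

rectangular body: A = 80 × 120 = 9600.00, centroid at (40.00, 60.00).
semicircular top: A = ½π·40² = 2513.27, centroid at (40.00, 136.98).
triangular fin: A = ½·50·25 = 625.00, centroid at (96.67, 8.33).
hole: A = −π·10² = -314.16, centroid at (50.00, 68.00).
ΣA = 12424.11 mm²
ΣAX̄ = (9600.00)(40.00) + (2513.27)(40.00) + (625.00)(96.67) + (-314.16)(50.00) = 529239.67 mm³
ΣAȲ = (9600.00)(60.00) + (2513.27)(136.98) + (625.00)(8.33) + (-314.16)(68.00) = 904105.06 mm³
X̄ = 529239.67 / 12424.11 = 42.60 mm
Ȳ = 904105.06 / 12424.11 = 72.77 mm

X̄ = 42.60 mm, Ȳ = 72.77 mm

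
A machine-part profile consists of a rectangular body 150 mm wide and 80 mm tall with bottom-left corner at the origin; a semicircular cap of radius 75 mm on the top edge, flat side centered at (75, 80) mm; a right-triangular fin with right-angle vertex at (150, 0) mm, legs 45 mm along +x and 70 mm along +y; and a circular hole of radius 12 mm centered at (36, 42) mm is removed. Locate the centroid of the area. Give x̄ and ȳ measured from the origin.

x̄ = 82.26 mm, ȳ = 67.67 mm

Part | A | x̄ᵢ | ȳᵢ | A·x̄ᵢ | A·ȳᵢ
rectangular body | 12000.00 | 75.00 | 40.00 | 900000.00 | 480000.00
semicircular top | 8835.73 | 75.00 | 111.83 | 662679.70 | 988108.35
triangular fin | 1575.00 | 165.00 | 23.33 | 259875.00 | 36750.00
hole | -452.39 | 36.00 | 42.00 | -16286.02 | -19000.35
Σ | 21958.34 |  |  | 1806268.68 | 1485857.99
x̄ = 1806268.68 / 21958.34 = 82.26 mm
ȳ = 1485857.99 / 21958.34 = 67.67 mm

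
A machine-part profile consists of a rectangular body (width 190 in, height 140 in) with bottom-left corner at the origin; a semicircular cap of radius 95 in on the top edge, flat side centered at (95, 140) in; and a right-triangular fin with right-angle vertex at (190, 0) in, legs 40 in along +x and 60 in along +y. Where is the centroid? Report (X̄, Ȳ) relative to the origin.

Part | A | x̄ᵢ | ȳᵢ | A·x̄ᵢ | A·ȳᵢ
rectangular body | 26600.00 | 95.00 | 70.00 | 2527000.00 | 1862000.00
semicircular top | 14176.44 | 95.00 | 180.32 | 1346761.50 | 2556284.49
triangular fin | 1200.00 | 203.33 | 20.00 | 244000.00 | 24000.00
Σ | 41976.44 |  |  | 4117761.50 | 4442284.49
X̄ = 4117761.50 / 41976.44 = 98.10 in
Ȳ = 4442284.49 / 41976.44 = 105.83 in

X̄ = 98.10 in, Ȳ = 105.83 in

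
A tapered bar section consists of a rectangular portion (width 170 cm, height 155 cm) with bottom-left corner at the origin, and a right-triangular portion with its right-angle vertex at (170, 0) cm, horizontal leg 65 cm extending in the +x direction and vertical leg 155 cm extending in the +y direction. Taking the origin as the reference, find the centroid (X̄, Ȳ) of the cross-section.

Part | A | x̄ᵢ | ȳᵢ | A·x̄ᵢ | A·ȳᵢ
rectangular portion | 26350.00 | 85.00 | 77.50 | 2239750.00 | 2042125.00
triangular portion | 5037.50 | 191.67 | 51.67 | 965520.83 | 260270.83
Σ | 31387.50 |  |  | 3205270.83 | 2302395.83
X̄ = 3205270.83 / 31387.50 = 102.12 cm
Ȳ = 2302395.83 / 31387.50 = 73.35 cm

X̄ = 102.12 cm, Ȳ = 73.35 cm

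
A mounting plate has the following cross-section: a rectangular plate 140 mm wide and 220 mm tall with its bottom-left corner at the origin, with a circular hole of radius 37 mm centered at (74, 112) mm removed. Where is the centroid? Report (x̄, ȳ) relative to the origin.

plate: A = 140 × 220 = 30800.00, centroid at (70.00, 110.00).
hole: A = −π·37² = -4300.84, centroid at (74.00, 112.00).
ΣA = 26499.16 mm²
ΣAx̄ = (30800.00)(70.00) + (-4300.84)(74.00) = 1837737.81 mm³
ΣAȳ = (30800.00)(110.00) + (-4300.84)(112.00) = 2906305.88 mm³
x̄ = 1837737.81 / 26499.16 = 69.35 mm
ȳ = 2906305.88 / 26499.16 = 109.68 mm

x̄ = 69.35 mm, ȳ = 109.68 mm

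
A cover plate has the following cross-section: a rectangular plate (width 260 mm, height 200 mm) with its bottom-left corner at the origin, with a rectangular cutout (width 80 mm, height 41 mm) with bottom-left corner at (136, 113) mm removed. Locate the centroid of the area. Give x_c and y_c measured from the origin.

x_c = 126.90 mm, y_c = 97.74 mm

plate: A = 260 × 200 = 52000.00, centroid at (130.00, 100.00).
hole: A = −(80 × 41) = -3280.00, centroid at (176.00, 133.50).
ΣA = 48720.00 mm²
ΣAx_c = (52000.00)(130.00) + (-3280.00)(176.00) = 6182720.00 mm³
ΣAy_c = (52000.00)(100.00) + (-3280.00)(133.50) = 4762120.00 mm³
x_c = 6182720.00 / 48720.00 = 126.90 mm
y_c = 4762120.00 / 48720.00 = 97.74 mm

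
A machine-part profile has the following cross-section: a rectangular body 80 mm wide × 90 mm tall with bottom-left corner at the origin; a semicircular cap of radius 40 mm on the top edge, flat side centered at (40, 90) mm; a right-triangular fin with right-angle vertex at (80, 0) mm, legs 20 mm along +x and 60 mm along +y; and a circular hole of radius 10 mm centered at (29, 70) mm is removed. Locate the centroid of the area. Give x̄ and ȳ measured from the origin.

x̄ = 43.15 mm, ȳ = 58.29 mm

rectangular body: A = 80 × 90 = 7200.00, centroid at (40.00, 45.00).
semicircular top: A = ½π·40² = 2513.27, centroid at (40.00, 106.98).
triangular fin: A = ½·20·60 = 600.00, centroid at (86.67, 20.00).
hole: A = −π·10² = -314.16, centroid at (29.00, 70.00).
ΣA = 9999.11 mm², ΣAx̄ = 431420.35 mm³, ΣAȳ = 582870.19 mm³.
x̄ = 431420.35/9999.11 = 43.15 mm; ȳ = 582870.19/9999.11 = 58.29 mm.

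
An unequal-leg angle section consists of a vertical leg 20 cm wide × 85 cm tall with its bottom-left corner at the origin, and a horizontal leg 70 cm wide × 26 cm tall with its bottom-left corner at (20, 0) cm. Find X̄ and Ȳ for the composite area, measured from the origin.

vertical leg: A = 20 × 85 = 1700.00, centroid at (10.00, 42.50).
horizontal leg: A = 70 × 26 = 1820.00, centroid at (55.00, 13.00).
ΣA = 3520.00 cm²
ΣAX̄ = (1700.00)(10.00) + (1820.00)(55.00) = 117100.00 cm³
ΣAȲ = (1700.00)(42.50) + (1820.00)(13.00) = 95910.00 cm³
X̄ = 117100.00 / 3520.00 = 33.27 cm
Ȳ = 95910.00 / 3520.00 = 27.25 cm

X̄ = 33.27 cm, Ȳ = 27.25 cm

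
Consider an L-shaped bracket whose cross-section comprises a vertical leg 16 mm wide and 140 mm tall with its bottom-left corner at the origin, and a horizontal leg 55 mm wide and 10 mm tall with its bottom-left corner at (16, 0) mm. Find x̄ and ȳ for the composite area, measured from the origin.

vertical leg: A = 16 × 140 = 2240.00, centroid at (8.00, 70.00).
horizontal leg: A = 55 × 10 = 550.00, centroid at (43.50, 5.00).
ΣA = 2790.00 mm², ΣAx̄ = 41845.00 mm³, ΣAȳ = 159550.00 mm³.
x̄ = 41845.00/2790.00 = 15.00 mm; ȳ = 159550.00/2790.00 = 57.19 mm.

x̄ = 15.00 mm, ȳ = 57.19 mm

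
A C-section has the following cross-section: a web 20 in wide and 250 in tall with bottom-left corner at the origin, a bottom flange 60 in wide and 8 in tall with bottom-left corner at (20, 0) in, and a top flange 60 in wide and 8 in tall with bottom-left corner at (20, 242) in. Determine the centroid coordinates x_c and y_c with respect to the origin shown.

web: A = 20 × 250 = 5000.00, centroid at (10.00, 125.00).
bottom flange: A = 60 × 8 = 480.00, centroid at (50.00, 4.00).
top flange: A = 60 × 8 = 480.00, centroid at (50.00, 246.00).
ΣA = 5960.00 in², ΣAx_c = 98000.00 in³, ΣAy_c = 745000.00 in³.
x_c = 98000.00/5960.00 = 16.44 in; y_c = 745000.00/5960.00 = 125.00 in.

x_c = 16.44 in, y_c = 125.00 in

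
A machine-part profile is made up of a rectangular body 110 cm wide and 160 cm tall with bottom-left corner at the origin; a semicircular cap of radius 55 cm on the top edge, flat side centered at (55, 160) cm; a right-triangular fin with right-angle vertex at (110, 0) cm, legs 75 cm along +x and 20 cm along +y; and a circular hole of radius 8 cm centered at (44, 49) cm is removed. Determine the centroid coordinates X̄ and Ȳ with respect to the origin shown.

X̄ = 57.72 cm, Ȳ = 99.31 cm

Part | A | x̄ᵢ | ȳᵢ | A·x̄ᵢ | A·ȳᵢ
rectangular body | 17600.00 | 55.00 | 80.00 | 968000.00 | 1408000.00
semicircular top | 4751.66 | 55.00 | 183.34 | 261341.24 | 871182.09
triangular fin | 750.00 | 135.00 | 6.67 | 101250.00 | 5000.00
hole | -201.06 | 44.00 | 49.00 | -8846.72 | -9852.03
Σ | 22900.60 |  |  | 1321744.51 | 2274330.05
X̄ = 1321744.51 / 22900.60 = 57.72 cm
Ȳ = 2274330.05 / 22900.60 = 99.31 cm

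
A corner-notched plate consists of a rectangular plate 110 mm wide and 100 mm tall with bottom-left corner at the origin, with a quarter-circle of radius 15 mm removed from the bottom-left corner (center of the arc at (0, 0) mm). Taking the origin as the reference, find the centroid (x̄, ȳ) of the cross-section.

Part | A | x̄ᵢ | ȳᵢ | A·x̄ᵢ | A·ȳᵢ
plate | 11000.00 | 55.00 | 50.00 | 605000.00 | 550000.00
removed quarter-circle | -176.71 | 6.37 | 6.37 | -1125.00 | -1125.00
Σ | 10823.29 |  |  | 603875.00 | 548875.00
x̄ = 603875.00 / 10823.29 = 55.79 mm
ȳ = 548875.00 / 10823.29 = 50.71 mm

x̄ = 55.79 mm, ȳ = 50.71 mm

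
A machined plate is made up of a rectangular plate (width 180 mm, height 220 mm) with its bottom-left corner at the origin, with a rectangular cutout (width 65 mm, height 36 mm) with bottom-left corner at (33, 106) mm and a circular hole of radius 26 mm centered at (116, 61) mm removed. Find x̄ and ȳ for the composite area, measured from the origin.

Part | A | x̄ᵢ | ȳᵢ | A·x̄ᵢ | A·ȳᵢ
plate | 39600.00 | 90.00 | 110.00 | 3564000.00 | 4356000.00
hole 1 | -2340.00 | 65.50 | 124.00 | -153270.00 | -290160.00
hole 2 | -2123.72 | 116.00 | 61.00 | -246351.13 | -129546.71
Σ | 35136.28 |  |  | 3164378.87 | 3936293.29
x̄ = 3164378.87 / 35136.28 = 90.06 mm
ȳ = 3936293.29 / 35136.28 = 112.03 mm

x̄ = 90.06 mm, ȳ = 112.03 mm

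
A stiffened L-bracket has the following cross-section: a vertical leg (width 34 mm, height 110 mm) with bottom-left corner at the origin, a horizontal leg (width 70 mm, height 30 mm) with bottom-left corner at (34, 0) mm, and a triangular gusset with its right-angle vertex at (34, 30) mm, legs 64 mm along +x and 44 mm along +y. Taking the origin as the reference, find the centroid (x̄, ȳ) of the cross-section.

x̄ = 39.51 mm, ȳ = 41.40 mm

vertical leg: A = 34 × 110 = 3740.00, centroid at (17.00, 55.00).
horizontal leg: A = 70 × 30 = 2100.00, centroid at (69.00, 15.00).
gusset: A = ½·64·44 = 1408.00, centroid at (55.33, 44.67).
ΣA = 7248.00 mm²
ΣAx̄ = (3740.00)(17.00) + (2100.00)(69.00) + (1408.00)(55.33) = 286389.33 mm³
ΣAȳ = (3740.00)(55.00) + (2100.00)(15.00) + (1408.00)(44.67) = 300090.67 mm³
x̄ = 286389.33 / 7248.00 = 39.51 mm
ȳ = 300090.67 / 7248.00 = 41.40 mm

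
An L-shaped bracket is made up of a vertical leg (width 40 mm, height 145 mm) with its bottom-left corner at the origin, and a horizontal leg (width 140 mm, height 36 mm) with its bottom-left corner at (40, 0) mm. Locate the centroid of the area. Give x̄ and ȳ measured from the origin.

vertical leg: A = 40 × 145 = 5800.00, centroid at (20.00, 72.50).
horizontal leg: A = 140 × 36 = 5040.00, centroid at (110.00, 18.00).
ΣA = 10840.00 mm²
ΣAx̄ = (5800.00)(20.00) + (5040.00)(110.00) = 670400.00 mm³
ΣAȳ = (5800.00)(72.50) + (5040.00)(18.00) = 511220.00 mm³
x̄ = 670400.00 / 10840.00 = 61.85 mm
ȳ = 511220.00 / 10840.00 = 47.16 mm

x̄ = 61.85 mm, ȳ = 47.16 mm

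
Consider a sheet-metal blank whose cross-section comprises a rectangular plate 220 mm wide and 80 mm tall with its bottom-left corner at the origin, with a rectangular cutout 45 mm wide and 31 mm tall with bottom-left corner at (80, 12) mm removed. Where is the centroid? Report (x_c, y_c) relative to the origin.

Part | A | x̄ᵢ | ȳᵢ | A·x̄ᵢ | A·ȳᵢ
plate | 17600.00 | 110.00 | 40.00 | 1936000.00 | 704000.00
hole | -1395.00 | 102.50 | 27.50 | -142987.50 | -38362.50
Σ | 16205.00 |  |  | 1793012.50 | 665637.50
x_c = 1793012.50 / 16205.00 = 110.65 mm
y_c = 665637.50 / 16205.00 = 41.08 mm

x_c = 110.65 mm, y_c = 41.08 mm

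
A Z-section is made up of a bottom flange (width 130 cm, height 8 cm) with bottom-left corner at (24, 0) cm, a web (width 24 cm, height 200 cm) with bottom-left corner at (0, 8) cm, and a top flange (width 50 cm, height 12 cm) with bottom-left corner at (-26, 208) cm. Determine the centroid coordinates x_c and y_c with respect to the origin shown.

bottom flange: A = 130 × 8 = 1040.00, centroid at (89.00, 4.00).
web: A = 24 × 200 = 4800.00, centroid at (12.00, 108.00).
top flange: A = 50 × 12 = 600.00, centroid at (-1.00, 214.00).
ΣA = 6440.00 cm²
ΣAx_c = (1040.00)(89.00) + (4800.00)(12.00) + (600.00)(-1.00) = 149560.00 cm³
ΣAy_c = (1040.00)(4.00) + (4800.00)(108.00) + (600.00)(214.00) = 650960.00 cm³
x_c = 149560.00 / 6440.00 = 23.22 cm
y_c = 650960.00 / 6440.00 = 101.08 cm

x_c = 23.22 cm, y_c = 101.08 cm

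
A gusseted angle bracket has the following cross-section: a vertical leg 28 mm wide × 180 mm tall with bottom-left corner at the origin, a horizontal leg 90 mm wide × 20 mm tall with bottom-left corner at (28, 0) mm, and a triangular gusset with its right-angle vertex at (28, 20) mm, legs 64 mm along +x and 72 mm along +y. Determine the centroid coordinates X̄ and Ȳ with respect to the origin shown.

X̄ = 34.52 mm, Ȳ = 62.66 mm

Part | A | x̄ᵢ | ȳᵢ | A·x̄ᵢ | A·ȳᵢ
vertical leg | 5040.00 | 14.00 | 90.00 | 70560.00 | 453600.00
horizontal leg | 1800.00 | 73.00 | 10.00 | 131400.00 | 18000.00
gusset | 2304.00 | 49.33 | 44.00 | 113664.00 | 101376.00
Σ | 9144.00 |  |  | 315624.00 | 572976.00
X̄ = 315624.00 / 9144.00 = 34.52 mm
Ȳ = 572976.00 / 9144.00 = 62.66 mm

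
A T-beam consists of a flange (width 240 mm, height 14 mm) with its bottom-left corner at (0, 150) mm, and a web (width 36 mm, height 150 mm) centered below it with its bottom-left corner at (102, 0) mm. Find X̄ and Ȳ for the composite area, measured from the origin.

X̄ = 120.00 mm, Ȳ = 106.45 mm

web: A = 36 × 150 = 5400.00, centroid at (120.00, 75.00).
flange: A = 240 × 14 = 3360.00, centroid at (120.00, 157.00).
ΣA = 8760.00 mm²
ΣAX̄ = (5400.00)(120.00) + (3360.00)(120.00) = 1051200.00 mm³
ΣAȲ = (5400.00)(75.00) + (3360.00)(157.00) = 932520.00 mm³
X̄ = 1051200.00 / 8760.00 = 120.00 mm
Ȳ = 932520.00 / 8760.00 = 106.45 mm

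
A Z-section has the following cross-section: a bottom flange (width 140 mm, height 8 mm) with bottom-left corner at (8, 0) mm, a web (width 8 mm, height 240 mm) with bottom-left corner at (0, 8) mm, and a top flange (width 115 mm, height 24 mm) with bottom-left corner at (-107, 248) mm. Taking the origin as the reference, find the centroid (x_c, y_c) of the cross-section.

x_c = -7.17 mm, y_c = 166.87 mm

Part | A | x̄ᵢ | ȳᵢ | A·x̄ᵢ | A·ȳᵢ
bottom flange | 1120.00 | 78.00 | 4.00 | 87360.00 | 4480.00
web | 1920.00 | 4.00 | 128.00 | 7680.00 | 245760.00
top flange | 2760.00 | -49.50 | 260.00 | -136620.00 | 717600.00
Σ | 5800.00 |  |  | -41580.00 | 967840.00
x_c = -41580.00 / 5800.00 = -7.17 mm
y_c = 967840.00 / 5800.00 = 166.87 mm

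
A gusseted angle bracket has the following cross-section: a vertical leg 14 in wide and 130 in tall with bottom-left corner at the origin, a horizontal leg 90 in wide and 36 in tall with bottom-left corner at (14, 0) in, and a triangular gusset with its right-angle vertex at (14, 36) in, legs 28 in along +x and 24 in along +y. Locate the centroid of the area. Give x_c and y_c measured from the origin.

x_c = 39.24 in, y_c = 35.47 in

vertical leg: A = 14 × 130 = 1820.00, centroid at (7.00, 65.00).
horizontal leg: A = 90 × 36 = 3240.00, centroid at (59.00, 18.00).
gusset: A = ½·28·24 = 336.00, centroid at (23.33, 44.00).
ΣA = 5396.00 in², ΣAx_c = 211740.00 in³, ΣAy_c = 191404.00 in³.
x_c = 211740.00/5396.00 = 39.24 in; y_c = 191404.00/5396.00 = 35.47 in.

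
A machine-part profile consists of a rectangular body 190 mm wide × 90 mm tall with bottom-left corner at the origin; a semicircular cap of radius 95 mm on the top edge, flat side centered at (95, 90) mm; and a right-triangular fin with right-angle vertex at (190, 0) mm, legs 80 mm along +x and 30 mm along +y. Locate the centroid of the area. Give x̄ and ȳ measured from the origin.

x̄ = 99.50 mm, ȳ = 80.95 mm

Part | A | x̄ᵢ | ȳᵢ | A·x̄ᵢ | A·ȳᵢ
rectangular body | 17100.00 | 95.00 | 45.00 | 1624500.00 | 769500.00
semicircular top | 14176.44 | 95.00 | 130.32 | 1346761.50 | 1847462.65
triangular fin | 1200.00 | 216.67 | 10.00 | 260000.00 | 12000.00
Σ | 32476.44 |  |  | 3231261.50 | 2628962.65
x̄ = 3231261.50 / 32476.44 = 99.50 mm
ȳ = 2628962.65 / 32476.44 = 80.95 mm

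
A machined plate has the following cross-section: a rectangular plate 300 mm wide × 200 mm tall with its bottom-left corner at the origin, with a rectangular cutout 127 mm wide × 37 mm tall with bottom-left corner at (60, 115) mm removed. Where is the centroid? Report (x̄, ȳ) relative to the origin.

plate: A = 300 × 200 = 60000.00, centroid at (150.00, 100.00).
hole: A = −(127 × 37) = -4699.00, centroid at (123.50, 133.50).
ΣA = 55301.00 mm²
ΣAx̄ = (60000.00)(150.00) + (-4699.00)(123.50) = 8419673.50 mm³
ΣAȳ = (60000.00)(100.00) + (-4699.00)(133.50) = 5372683.50 mm³
x̄ = 8419673.50 / 55301.00 = 152.25 mm
ȳ = 5372683.50 / 55301.00 = 97.15 mm

x̄ = 152.25 mm, ȳ = 97.15 mm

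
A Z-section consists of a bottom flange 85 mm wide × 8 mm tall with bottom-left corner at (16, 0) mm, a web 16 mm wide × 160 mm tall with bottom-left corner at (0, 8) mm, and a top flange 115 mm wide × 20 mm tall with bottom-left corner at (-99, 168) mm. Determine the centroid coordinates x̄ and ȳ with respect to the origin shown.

x̄ = -6.35 mm, ȳ = 115.05 mm

bottom flange: A = 85 × 8 = 680.00, centroid at (58.50, 4.00).
web: A = 16 × 160 = 2560.00, centroid at (8.00, 88.00).
top flange: A = 115 × 20 = 2300.00, centroid at (-41.50, 178.00).
ΣA = 5540.00 mm²
ΣAx̄ = (680.00)(58.50) + (2560.00)(8.00) + (2300.00)(-41.50) = -35190.00 mm³
ΣAȳ = (680.00)(4.00) + (2560.00)(88.00) + (2300.00)(178.00) = 637400.00 mm³
x̄ = -35190.00 / 5540.00 = -6.35 mm
ȳ = 637400.00 / 5540.00 = 115.05 mm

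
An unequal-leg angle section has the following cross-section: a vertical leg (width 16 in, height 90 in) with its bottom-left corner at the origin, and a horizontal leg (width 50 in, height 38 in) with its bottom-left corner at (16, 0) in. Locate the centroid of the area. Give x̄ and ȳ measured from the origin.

Part | A | x̄ᵢ | ȳᵢ | A·x̄ᵢ | A·ȳᵢ
vertical leg | 1440.00 | 8.00 | 45.00 | 11520.00 | 64800.00
horizontal leg | 1900.00 | 41.00 | 19.00 | 77900.00 | 36100.00
Σ | 3340.00 |  |  | 89420.00 | 100900.00
x̄ = 89420.00 / 3340.00 = 26.77 in
ȳ = 100900.00 / 3340.00 = 30.21 in

x̄ = 26.77 in, ȳ = 30.21 in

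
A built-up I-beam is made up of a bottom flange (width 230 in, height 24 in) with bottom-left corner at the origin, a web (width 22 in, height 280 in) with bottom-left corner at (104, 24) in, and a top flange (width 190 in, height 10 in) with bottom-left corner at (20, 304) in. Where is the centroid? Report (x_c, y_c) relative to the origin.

bottom flange: A = 230 × 24 = 5520.00, centroid at (115.00, 12.00).
web: A = 22 × 280 = 6160.00, centroid at (115.00, 164.00).
top flange: A = 190 × 10 = 1900.00, centroid at (115.00, 309.00).
ΣA = 13580.00 in²
ΣAx_c = (5520.00)(115.00) + (6160.00)(115.00) + (1900.00)(115.00) = 1561700.00 in³
ΣAy_c = (5520.00)(12.00) + (6160.00)(164.00) + (1900.00)(309.00) = 1663580.00 in³
x_c = 1561700.00 / 13580.00 = 115.00 in
y_c = 1663580.00 / 13580.00 = 122.50 in

x_c = 115.00 in, y_c = 122.50 in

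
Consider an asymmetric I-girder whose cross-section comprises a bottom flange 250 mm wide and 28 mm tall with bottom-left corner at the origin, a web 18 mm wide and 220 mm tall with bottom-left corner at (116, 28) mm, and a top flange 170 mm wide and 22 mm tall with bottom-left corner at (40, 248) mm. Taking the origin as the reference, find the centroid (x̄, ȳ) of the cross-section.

Part | A | x̄ᵢ | ȳᵢ | A·x̄ᵢ | A·ȳᵢ
bottom flange | 7000.00 | 125.00 | 14.00 | 875000.00 | 98000.00
web | 3960.00 | 125.00 | 138.00 | 495000.00 | 546480.00
top flange | 3740.00 | 125.00 | 259.00 | 467500.00 | 968660.00
Σ | 14700.00 |  |  | 1837500.00 | 1613140.00
x̄ = 1837500.00 / 14700.00 = 125.00 mm
ȳ = 1613140.00 / 14700.00 = 109.74 mm

x̄ = 125.00 mm, ȳ = 109.74 mm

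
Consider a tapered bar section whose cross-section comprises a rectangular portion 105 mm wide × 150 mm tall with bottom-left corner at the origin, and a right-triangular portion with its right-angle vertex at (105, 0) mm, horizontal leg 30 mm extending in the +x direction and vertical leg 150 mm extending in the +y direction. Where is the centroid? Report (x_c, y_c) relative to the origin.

x_c = 60.31 mm, y_c = 71.88 mm

rectangular portion: A = 105 × 150 = 15750.00, centroid at (52.50, 75.00).
triangular portion: A = ½·30·150 = 2250.00, centroid at (115.00, 50.00).
ΣA = 18000.00 mm², ΣAx_c = 1085625.00 mm³, ΣAy_c = 1293750.00 mm³.
x_c = 1085625.00/18000.00 = 60.31 mm; y_c = 1293750.00/18000.00 = 71.88 mm.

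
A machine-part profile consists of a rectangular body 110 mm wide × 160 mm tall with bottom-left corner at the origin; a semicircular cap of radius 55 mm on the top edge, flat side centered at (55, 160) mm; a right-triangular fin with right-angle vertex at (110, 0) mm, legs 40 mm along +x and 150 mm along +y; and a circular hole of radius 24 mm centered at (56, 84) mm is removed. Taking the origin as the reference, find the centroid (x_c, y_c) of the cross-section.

x_c = 63.63 mm, y_c = 96.73 mm

rectangular body: A = 110 × 160 = 17600.00, centroid at (55.00, 80.00).
semicircular top: A = ½π·55² = 4751.66, centroid at (55.00, 183.34).
triangular fin: A = ½·40·150 = 3000.00, centroid at (123.33, 50.00).
hole: A = −π·24² = -1809.56, centroid at (56.00, 84.00).
ΣA = 23542.10 mm², ΣAx_c = 1498006.03 mm³, ΣAy_c = 2277179.27 mm³.
x_c = 1498006.03/23542.10 = 63.63 mm; y_c = 2277179.27/23542.10 = 96.73 mm.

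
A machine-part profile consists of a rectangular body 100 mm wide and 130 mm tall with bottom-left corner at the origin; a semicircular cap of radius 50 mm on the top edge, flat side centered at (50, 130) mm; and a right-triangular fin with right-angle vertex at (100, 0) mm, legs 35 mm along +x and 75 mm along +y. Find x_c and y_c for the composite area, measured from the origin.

Part | A | x̄ᵢ | ȳᵢ | A·x̄ᵢ | A·ȳᵢ
rectangular body | 13000.00 | 50.00 | 65.00 | 650000.00 | 845000.00
semicircular top | 3926.99 | 50.00 | 151.22 | 196349.54 | 593842.14
triangular fin | 1312.50 | 111.67 | 25.00 | 146562.50 | 32812.50
Σ | 18239.49 |  |  | 992912.04 | 1471654.64
x_c = 992912.04 / 18239.49 = 54.44 mm
y_c = 1471654.64 / 18239.49 = 80.69 mm

x_c = 54.44 mm, y_c = 80.69 mm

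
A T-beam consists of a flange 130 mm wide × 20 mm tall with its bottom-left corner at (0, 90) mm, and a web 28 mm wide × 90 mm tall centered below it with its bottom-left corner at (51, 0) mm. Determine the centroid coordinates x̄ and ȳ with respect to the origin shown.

web: A = 28 × 90 = 2520.00, centroid at (65.00, 45.00).
flange: A = 130 × 20 = 2600.00, centroid at (65.00, 100.00).
ΣA = 5120.00 mm²
ΣAx̄ = (2520.00)(65.00) + (2600.00)(65.00) = 332800.00 mm³
ΣAȳ = (2520.00)(45.00) + (2600.00)(100.00) = 373400.00 mm³
x̄ = 332800.00 / 5120.00 = 65.00 mm
ȳ = 373400.00 / 5120.00 = 72.93 mm

x̄ = 65.00 mm, ȳ = 72.93 mm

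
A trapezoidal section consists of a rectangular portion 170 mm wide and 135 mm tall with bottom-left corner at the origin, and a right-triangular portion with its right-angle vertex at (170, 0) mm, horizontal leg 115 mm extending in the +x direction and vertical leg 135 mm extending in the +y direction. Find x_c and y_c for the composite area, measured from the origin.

rectangular portion: A = 170 × 135 = 22950.00, centroid at (85.00, 67.50).
triangular portion: A = ½·115·135 = 7762.50, centroid at (208.33, 45.00).
ΣA = 30712.50 mm², ΣAx_c = 3567937.50 mm³, ΣAy_c = 1898437.50 mm³.
x_c = 3567937.50/30712.50 = 116.17 mm; y_c = 1898437.50/30712.50 = 61.81 mm.

x_c = 116.17 mm, y_c = 61.81 mm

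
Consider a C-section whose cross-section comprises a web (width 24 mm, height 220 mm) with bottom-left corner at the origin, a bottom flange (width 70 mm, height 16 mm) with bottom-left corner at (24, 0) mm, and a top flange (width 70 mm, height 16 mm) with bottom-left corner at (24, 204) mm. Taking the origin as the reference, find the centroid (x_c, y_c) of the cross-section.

web: A = 24 × 220 = 5280.00, centroid at (12.00, 110.00).
bottom flange: A = 70 × 16 = 1120.00, centroid at (59.00, 8.00).
top flange: A = 70 × 16 = 1120.00, centroid at (59.00, 212.00).
ΣA = 7520.00 mm²
ΣAx_c = (5280.00)(12.00) + (1120.00)(59.00) + (1120.00)(59.00) = 195520.00 mm³
ΣAy_c = (5280.00)(110.00) + (1120.00)(8.00) + (1120.00)(212.00) = 827200.00 mm³
x_c = 195520.00 / 7520.00 = 26.00 mm
y_c = 827200.00 / 7520.00 = 110.00 mm

x_c = 26.00 mm, y_c = 110.00 mm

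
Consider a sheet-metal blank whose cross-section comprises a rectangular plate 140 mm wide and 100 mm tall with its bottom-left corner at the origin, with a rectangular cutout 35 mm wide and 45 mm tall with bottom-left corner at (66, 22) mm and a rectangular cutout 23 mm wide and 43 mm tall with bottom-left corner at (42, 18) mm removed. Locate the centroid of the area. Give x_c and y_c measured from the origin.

x_c = 69.57 mm, y_c = 51.67 mm

plate: A = 140 × 100 = 14000.00, centroid at (70.00, 50.00).
hole 1: A = −(35 × 45) = -1575.00, centroid at (83.50, 44.50).
hole 2: A = −(23 × 43) = -989.00, centroid at (53.50, 39.50).
ΣA = 11436.00 mm², ΣAx_c = 795576.00 mm³, ΣAy_c = 590847.00 mm³.
x_c = 795576.00/11436.00 = 69.57 mm; y_c = 590847.00/11436.00 = 51.67 mm.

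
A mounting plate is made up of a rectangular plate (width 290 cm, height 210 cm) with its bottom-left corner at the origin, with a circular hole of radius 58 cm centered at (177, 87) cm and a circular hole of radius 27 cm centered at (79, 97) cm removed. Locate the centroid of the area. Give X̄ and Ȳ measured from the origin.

X̄ = 141.11 cm, Ȳ = 109.34 cm

plate: A = 290 × 210 = 60900.00, centroid at (145.00, 105.00).
hole 1: A = −π·58² = -10568.32, centroid at (177.00, 87.00).
hole 2: A = −π·27² = -2290.22, centroid at (79.00, 97.00).
ΣA = 48041.46 cm², ΣAX̄ = 6778980.31 cm³, ΣAȲ = 5252904.92 cm³.
X̄ = 6778980.31/48041.46 = 141.11 cm; Ȳ = 5252904.92/48041.46 = 109.34 cm.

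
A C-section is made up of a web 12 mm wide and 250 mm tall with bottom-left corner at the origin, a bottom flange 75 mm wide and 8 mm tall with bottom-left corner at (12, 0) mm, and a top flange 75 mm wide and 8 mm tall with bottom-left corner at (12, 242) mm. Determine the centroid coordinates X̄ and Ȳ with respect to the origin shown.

X̄ = 18.43 mm, Ȳ = 125.00 mm

web: A = 12 × 250 = 3000.00, centroid at (6.00, 125.00).
bottom flange: A = 75 × 8 = 600.00, centroid at (49.50, 4.00).
top flange: A = 75 × 8 = 600.00, centroid at (49.50, 246.00).
ΣA = 4200.00 mm²
ΣAX̄ = (3000.00)(6.00) + (600.00)(49.50) + (600.00)(49.50) = 77400.00 mm³
ΣAȲ = (3000.00)(125.00) + (600.00)(4.00) + (600.00)(246.00) = 525000.00 mm³
X̄ = 77400.00 / 4200.00 = 18.43 mm
Ȳ = 525000.00 / 4200.00 = 125.00 mm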